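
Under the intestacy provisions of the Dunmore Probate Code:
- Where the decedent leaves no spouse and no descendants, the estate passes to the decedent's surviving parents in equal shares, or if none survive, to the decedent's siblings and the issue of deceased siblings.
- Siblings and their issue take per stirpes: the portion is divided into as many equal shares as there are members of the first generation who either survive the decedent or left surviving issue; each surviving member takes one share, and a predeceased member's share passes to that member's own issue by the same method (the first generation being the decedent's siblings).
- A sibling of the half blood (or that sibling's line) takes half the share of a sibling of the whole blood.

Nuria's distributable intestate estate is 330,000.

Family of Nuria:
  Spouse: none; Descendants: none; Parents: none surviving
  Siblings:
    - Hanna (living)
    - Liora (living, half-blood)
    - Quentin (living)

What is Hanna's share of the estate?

The entire 330,000 passes to the siblings and their issue.
Counting each half-blood sibling's line as half a unit, there are 5/2 units in 330,000, so one unit is 132,000. Whole-blood lines (Hanna and Quentin) take 132,000 each; half-blood lines (Liora) take 66,000 each.

Hanna receives 132,000.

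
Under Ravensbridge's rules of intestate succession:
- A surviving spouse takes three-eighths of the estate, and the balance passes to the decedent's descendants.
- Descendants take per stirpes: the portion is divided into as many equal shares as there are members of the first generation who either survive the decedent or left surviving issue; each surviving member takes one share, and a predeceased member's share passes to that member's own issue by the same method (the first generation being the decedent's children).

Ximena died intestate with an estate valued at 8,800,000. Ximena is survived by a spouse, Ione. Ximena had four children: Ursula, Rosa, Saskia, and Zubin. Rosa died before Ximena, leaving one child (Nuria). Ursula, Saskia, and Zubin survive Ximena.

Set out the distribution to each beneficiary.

Ione takes three-eighths of 8,800,000 = 3,300,000. The remaining 5,500,000 passes to the descendants.
The descendants' portion (5,500,000) is divided into 4 shares of 1,375,000: Ursula, Saskia, and Zubin each take 1,375,000; Rosa's 1,375,000 share passes to Rosa's issue.
Rosa's share (1,375,000) passes entirely to Nuria.

Ione: 3,300,000; Ursula: 1,375,000; Nuria: 1,375,000; Saskia: 1,375,000; Zubin: 1,375,000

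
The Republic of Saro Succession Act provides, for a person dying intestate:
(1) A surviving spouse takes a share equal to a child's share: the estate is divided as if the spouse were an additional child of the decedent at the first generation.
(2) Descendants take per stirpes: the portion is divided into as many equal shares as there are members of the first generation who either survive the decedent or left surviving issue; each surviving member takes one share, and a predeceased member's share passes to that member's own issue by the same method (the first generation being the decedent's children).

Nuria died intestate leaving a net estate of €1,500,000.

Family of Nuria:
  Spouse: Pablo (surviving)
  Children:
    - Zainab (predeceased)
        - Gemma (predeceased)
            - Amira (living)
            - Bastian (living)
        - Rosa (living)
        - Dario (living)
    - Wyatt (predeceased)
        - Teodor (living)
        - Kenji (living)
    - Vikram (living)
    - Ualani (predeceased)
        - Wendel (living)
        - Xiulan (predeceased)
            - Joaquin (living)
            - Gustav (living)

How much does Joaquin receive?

Joaquin receives €75,000.

The spouse counts as an additional share at the children's level, so there are 5 primary shares of €300,000. Pablo takes one such share (€300,000).
The children's combined portion (€1,200,000) is divided into 4 shares of €300,000: Vikram takes €300,000; Zainab's €300,000 share passes to Zainab's issue; Wyatt's €300,000 share passes to Wyatt's issue; Ualani's €300,000 share passes to Ualani's issue.
Zainab's share (€300,000) is divided into 3 shares of €100,000: Rosa and Dario each take €100,000; Gemma's €100,000 share passes to Gemma's issue.
Gemma's share (€100,000) is divided into 2 shares of €50,000: Amira and Bastian each take €50,000.
Wyatt's share (€300,000) is divided into 2 shares of €150,000: Teodor and Kenji each take €150,000.
Ualani's share (€300,000) is divided into 2 shares of €150,000: Wendel takes €150,000; Xiulan's €150,000 share passes to Xiulan's issue.
Xiulan's share (€150,000) is divided into 2 shares of €75,000: Joaquin and Gustav each take €75,000.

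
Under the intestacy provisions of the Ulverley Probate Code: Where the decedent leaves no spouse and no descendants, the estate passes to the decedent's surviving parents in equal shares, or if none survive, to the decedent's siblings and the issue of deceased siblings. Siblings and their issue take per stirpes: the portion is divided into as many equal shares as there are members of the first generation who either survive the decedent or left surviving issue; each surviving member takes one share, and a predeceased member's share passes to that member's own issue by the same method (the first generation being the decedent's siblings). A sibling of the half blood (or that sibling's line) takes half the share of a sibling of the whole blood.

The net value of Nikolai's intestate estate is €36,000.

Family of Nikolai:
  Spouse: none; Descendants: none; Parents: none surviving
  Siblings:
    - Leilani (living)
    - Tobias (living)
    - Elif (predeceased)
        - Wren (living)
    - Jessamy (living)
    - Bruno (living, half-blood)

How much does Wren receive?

Wren receives €8,000.

The entire €36,000 passes to the siblings and their issue.
Counting each half-blood sibling's line as half a unit, there are 9/2 units in €36,000, so one unit is €8,000. Whole-blood lines (Leilani, Tobias, Elif, and Jessamy) take €8,000 each; half-blood lines (Bruno) take €4,000 each.
Elif's share (€8,000) passes entirely to Wren.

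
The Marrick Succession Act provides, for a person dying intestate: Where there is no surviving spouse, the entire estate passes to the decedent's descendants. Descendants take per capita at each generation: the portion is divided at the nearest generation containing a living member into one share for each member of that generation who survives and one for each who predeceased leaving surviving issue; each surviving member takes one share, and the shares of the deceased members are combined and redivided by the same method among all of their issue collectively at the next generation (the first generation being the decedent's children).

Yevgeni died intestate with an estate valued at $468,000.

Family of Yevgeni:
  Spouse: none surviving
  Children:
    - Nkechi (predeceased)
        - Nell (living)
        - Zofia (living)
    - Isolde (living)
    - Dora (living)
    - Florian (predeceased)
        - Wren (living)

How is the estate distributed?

The entire $468,000 passes to the descendants.
That amount ($468,000) is divided at the children's generation into 4 shares of $117,000. Isolde and Dora each take $117,000. The 2 shares of the deceased (Nkechi and Florian) are combined into a pool of $234,000.
That pool ($234,000) is divided at the grandchildren's generation equally among Nell, Zofia, and Wren: $78,000 each.

Nell: $78,000; Zofia: $78,000; Isolde: $117,000; Dora: $117,000; Wren: $78,000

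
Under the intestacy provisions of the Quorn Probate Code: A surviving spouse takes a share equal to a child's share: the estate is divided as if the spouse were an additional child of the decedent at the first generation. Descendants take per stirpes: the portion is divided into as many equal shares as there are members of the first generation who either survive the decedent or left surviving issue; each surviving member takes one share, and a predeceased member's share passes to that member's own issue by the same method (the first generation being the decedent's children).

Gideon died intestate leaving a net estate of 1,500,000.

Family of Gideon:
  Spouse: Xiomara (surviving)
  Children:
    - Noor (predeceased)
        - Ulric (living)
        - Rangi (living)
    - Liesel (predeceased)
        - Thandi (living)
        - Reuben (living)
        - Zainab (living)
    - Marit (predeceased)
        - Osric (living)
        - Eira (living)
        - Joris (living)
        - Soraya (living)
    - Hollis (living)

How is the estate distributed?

Xiomara: 300,000; Ulric: 150,000; Rangi: 150,000; Thandi: 100,000; Reuben: 100,000; Zainab: 100,000; Osric: 75,000; Eira: 75,000; Joris: 75,000; Soraya: 75,000; Hollis: 300,000

The spouse counts as an additional share at the children's level, so there are 5 primary shares of 300,000. Xiomara takes one such share (300,000).
The children's combined portion (1,200,000) is divided into 4 shares of 300,000: Hollis takes 300,000; Noor's 300,000 share passes to Noor's issue; Liesel's 300,000 share passes to Liesel's issue; Marit's 300,000 share passes to Marit's issue.
Noor's share (300,000) is divided into 2 shares of 150,000: Ulric and Rangi each take 150,000.
Liesel's share (300,000) is divided into 3 shares of 100,000: Thandi, Reuben, and Zainab each take 100,000.
Marit's share (300,000) is divided into 4 shares of 75,000: Osric, Eira, Joris, and Soraya each take 75,000.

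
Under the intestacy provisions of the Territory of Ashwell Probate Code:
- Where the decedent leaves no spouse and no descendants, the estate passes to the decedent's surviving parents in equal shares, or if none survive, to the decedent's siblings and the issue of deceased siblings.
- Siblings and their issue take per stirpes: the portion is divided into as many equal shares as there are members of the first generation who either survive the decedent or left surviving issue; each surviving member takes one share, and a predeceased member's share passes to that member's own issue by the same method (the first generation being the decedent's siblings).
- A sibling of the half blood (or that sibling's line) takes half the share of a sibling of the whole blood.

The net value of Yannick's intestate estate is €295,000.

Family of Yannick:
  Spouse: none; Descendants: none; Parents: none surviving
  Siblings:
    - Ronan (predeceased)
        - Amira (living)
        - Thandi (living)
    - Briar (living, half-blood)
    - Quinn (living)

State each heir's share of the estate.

Amira: €59,000; Thandi: €59,000; Briar: €59,000; Quinn: €118,000

The entire €295,000 passes to the siblings and their issue.
Counting each half-blood sibling's line as half a unit, there are 5/2 units in €295,000, so one unit is €118,000. Whole-blood lines (Ronan and Quinn) take €118,000 each; half-blood lines (Briar) take €59,000 each.
Ronan's share (€118,000) is divided into 2 shares of €59,000: Amira and Thandi each take €59,000.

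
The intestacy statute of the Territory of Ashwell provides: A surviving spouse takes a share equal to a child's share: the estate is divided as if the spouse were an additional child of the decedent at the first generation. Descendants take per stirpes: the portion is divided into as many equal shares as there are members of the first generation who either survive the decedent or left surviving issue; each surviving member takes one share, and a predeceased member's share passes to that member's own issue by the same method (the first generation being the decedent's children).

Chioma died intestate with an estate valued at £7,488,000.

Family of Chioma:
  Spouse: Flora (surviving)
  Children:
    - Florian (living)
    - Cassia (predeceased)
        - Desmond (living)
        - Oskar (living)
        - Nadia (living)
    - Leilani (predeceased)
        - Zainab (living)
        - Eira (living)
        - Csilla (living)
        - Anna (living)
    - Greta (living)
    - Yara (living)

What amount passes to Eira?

Eira receives £312,000.

The spouse counts as an additional share at the children's level, so there are 6 primary shares of £1,248,000. Flora takes one such share (£1,248,000).
The children's combined portion (£6,240,000) is divided into 5 shares of £1,248,000: Florian, Greta, and Yara each take £1,248,000; Cassia's £1,248,000 share passes to Cassia's issue; Leilani's £1,248,000 share passes to Leilani's issue.
Cassia's share (£1,248,000) is divided into 3 shares of £416,000: Desmond, Oskar, and Nadia each take £416,000.
Leilani's share (£1,248,000) is divided into 4 shares of £312,000: Zainab, Eira, Csilla, and Anna each take £312,000.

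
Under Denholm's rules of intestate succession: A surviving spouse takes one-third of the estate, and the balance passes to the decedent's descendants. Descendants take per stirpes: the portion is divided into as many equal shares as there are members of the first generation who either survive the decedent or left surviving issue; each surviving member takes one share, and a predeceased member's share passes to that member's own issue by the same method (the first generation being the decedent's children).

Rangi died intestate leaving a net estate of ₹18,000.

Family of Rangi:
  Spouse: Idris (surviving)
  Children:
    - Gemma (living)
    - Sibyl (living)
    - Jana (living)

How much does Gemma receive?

Idris takes one-third of ₹18,000 = ₹6,000. The remaining ₹12,000 passes to the descendants.
The descendants' portion (₹12,000) is divided into 3 shares of ₹4,000: Gemma, Sibyl, and Jana each take ₹4,000.

Gemma receives ₹4,000.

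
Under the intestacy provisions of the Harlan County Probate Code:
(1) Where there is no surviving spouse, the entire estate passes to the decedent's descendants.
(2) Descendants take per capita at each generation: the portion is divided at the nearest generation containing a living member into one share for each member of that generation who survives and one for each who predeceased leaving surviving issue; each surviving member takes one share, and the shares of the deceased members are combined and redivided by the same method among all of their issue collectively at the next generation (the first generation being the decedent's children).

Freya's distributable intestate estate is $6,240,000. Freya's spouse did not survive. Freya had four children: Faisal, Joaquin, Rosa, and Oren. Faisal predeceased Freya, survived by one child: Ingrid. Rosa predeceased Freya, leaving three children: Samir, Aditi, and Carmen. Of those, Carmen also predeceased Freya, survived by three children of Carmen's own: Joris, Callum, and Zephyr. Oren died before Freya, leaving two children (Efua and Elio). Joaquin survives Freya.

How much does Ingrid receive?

Ingrid receives $780,000.

The entire $6,240,000 passes to the descendants.
That amount ($6,240,000) is divided at the children's generation into 4 shares of $1,560,000. Joaquin takes $1,560,000. The 3 shares of the deceased (Faisal, Rosa, and Oren) are combined into a pool of $4,680,000.
That pool ($4,680,000) is divided at the grandchildren's generation into 6 shares of $780,000. Ingrid, Samir, Aditi, Efua, and Elio each take $780,000. The remaining share for the deceased Carmen ($780,000) is carried to the next generation.
That pool ($780,000) is divided at the great-grandchildren's generation equally among Joris, Callum, and Zephyr: $260,000 each.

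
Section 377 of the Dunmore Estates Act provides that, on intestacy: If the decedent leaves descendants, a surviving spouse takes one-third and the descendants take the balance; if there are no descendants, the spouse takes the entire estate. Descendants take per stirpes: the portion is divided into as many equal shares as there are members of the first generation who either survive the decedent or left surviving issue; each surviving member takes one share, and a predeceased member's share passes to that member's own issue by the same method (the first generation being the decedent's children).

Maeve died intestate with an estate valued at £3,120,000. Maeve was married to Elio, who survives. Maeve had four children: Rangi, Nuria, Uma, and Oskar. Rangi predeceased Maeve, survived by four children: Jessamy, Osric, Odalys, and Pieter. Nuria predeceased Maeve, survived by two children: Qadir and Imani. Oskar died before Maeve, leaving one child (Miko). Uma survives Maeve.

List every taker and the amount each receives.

Elio takes one-third of £3,120,000 = £1,040,000. The remaining £2,080,000 passes to the descendants.
The descendants' portion (£2,080,000) is divided into 4 shares of £520,000: Uma takes £520,000; Rangi's £520,000 share passes to Rangi's issue; Nuria's £520,000 share passes to Nuria's issue; Oskar's £520,000 share passes to Oskar's issue.
Rangi's share (£520,000) is divided into 4 shares of £130,000: Jessamy, Osric, Odalys, and Pieter each take £130,000.
Nuria's share (£520,000) is divided into 2 shares of £260,000: Qadir and Imani each take £260,000.
Oskar's share (£520,000) passes entirely to Miko.

Elio: £1,040,000; Jessamy: £130,000; Osric: £130,000; Odalys: £130,000; Pieter: £130,000; Qadir: £260,000; Imani: £260,000; Uma: £520,000; Miko: £520,000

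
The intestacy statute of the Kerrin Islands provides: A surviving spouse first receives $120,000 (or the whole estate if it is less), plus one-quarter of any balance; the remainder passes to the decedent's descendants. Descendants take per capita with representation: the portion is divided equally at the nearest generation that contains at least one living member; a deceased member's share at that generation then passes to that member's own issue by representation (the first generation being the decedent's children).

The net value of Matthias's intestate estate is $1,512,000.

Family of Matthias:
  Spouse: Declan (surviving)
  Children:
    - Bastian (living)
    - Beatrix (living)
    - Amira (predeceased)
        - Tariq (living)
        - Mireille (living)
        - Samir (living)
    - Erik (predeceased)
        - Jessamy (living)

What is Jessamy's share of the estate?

Declan first takes $120,000, leaving a balance of $1,392,000. Declan then takes one-quarter of the balance ($348,000), for a total of $468,000. The remaining $1,044,000 passes to the descendants.
The descendants' portion ($1,044,000) is divided into 4 shares of $261,000: Bastian and Beatrix each take $261,000; Amira's $261,000 share passes to Amira's issue; Erik's $261,000 share passes to Erik's issue.
Amira's share ($261,000) is divided into 3 shares of $87,000: Tariq, Mireille, and Samir each take $87,000.
Erik's share ($261,000) passes entirely to Jessamy.

Jessamy receives $261,000.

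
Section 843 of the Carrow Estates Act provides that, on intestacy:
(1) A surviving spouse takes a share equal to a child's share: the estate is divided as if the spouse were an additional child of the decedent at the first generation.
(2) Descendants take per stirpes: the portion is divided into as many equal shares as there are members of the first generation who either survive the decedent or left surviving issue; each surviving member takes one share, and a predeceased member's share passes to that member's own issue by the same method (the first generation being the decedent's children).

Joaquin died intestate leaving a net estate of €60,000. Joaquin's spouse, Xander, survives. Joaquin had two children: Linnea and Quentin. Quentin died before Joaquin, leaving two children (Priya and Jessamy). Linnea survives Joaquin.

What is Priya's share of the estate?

Priya receives €10,000.

The spouse counts as an additional share at the children's level, so there are 3 primary shares of €20,000. Xander takes one such share (€20,000).
The children's combined portion (€40,000) is divided into 2 shares of €20,000: Linnea takes €20,000; Quentin's €20,000 share passes to Quentin's issue.
Quentin's share (€20,000) is divided into 2 shares of €10,000: Priya and Jessamy each take €10,000.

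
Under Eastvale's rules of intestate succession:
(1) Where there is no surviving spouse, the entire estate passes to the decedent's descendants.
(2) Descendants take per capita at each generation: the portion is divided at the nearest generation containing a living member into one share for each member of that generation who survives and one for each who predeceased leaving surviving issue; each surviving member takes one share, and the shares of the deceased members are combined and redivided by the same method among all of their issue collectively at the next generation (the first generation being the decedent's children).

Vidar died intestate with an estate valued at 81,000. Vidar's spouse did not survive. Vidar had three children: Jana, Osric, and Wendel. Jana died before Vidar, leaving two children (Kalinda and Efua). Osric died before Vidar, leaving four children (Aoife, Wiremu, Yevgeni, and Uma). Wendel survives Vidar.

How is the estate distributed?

Kalinda: 9,000; Efua: 9,000; Aoife: 9,000; Wiremu: 9,000; Yevgeni: 9,000; Uma: 9,000; Wendel: 27,000

The entire 81,000 passes to the descendants.
That amount (81,000) is divided at the children's generation into 3 shares of 27,000. Wendel takes 27,000. The 2 shares of the deceased (Jana and Osric) are combined into a pool of 54,000.
That pool (54,000) is divided at the grandchildren's generation equally among Kalinda, Efua, Aoife, Wiremu, Yevgeni, and Uma: 9,000 each.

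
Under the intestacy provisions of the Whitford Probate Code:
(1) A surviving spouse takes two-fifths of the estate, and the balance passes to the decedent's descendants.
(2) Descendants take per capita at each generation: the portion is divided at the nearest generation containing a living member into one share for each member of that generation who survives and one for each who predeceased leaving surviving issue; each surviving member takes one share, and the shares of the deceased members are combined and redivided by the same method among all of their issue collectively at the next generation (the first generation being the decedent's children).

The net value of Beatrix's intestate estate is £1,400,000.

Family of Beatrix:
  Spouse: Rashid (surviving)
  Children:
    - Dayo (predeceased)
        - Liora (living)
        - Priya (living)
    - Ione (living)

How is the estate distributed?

Rashid takes two-fifths of £1,400,000 = £560,000. The remaining £840,000 passes to the descendants.
The descendants' portion (£840,000) is divided at the children's generation into 2 shares of £420,000. Ione takes £420,000. The remaining share for the deceased Dayo (£420,000) is carried to the next generation.
That pool (£420,000) is divided at the grandchildren's generation equally among Liora and Priya: £210,000 each.

Rashid: £560,000; Liora: £210,000; Priya: £210,000; Ione: £420,000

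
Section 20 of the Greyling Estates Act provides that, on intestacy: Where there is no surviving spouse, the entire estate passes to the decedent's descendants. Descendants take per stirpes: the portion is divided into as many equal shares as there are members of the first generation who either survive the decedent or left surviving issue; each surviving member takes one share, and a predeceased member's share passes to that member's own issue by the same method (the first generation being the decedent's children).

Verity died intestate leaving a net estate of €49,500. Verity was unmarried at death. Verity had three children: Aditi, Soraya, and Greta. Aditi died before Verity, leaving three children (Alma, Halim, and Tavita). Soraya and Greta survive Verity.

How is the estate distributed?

Alma: €5,500; Halim: €5,500; Tavita: €5,500; Soraya: €16,500; Greta: €16,500

The entire €49,500 passes to the descendants.
That amount (€49,500) is divided into 3 shares of €16,500: Soraya and Greta each take €16,500; Aditi's €16,500 share passes to Aditi's issue.
Aditi's share (€16,500) is divided into 3 shares of €5,500: Alma, Halim, and Tavita each take €5,500.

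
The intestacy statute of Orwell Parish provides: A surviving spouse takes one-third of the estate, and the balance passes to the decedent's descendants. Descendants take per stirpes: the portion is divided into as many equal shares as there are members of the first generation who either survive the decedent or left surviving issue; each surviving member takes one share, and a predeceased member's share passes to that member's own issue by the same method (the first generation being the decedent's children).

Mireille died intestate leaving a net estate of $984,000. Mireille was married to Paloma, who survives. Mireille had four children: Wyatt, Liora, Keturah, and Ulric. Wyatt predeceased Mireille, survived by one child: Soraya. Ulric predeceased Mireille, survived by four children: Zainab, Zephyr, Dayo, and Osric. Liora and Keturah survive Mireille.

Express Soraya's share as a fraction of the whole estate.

Paloma takes one-third of $984,000 = $328,000. The remaining $656,000 passes to the descendants.
The descendants' portion ($656,000) is divided into 4 shares of $164,000: Liora and Keturah each take $164,000; Wyatt's $164,000 share passes to Wyatt's issue; Ulric's $164,000 share passes to Ulric's issue.
Wyatt's share ($164,000) passes entirely to Soraya.
Ulric's share ($164,000) is divided into 4 shares of $41,000: Zainab, Zephyr, Dayo, and Osric each take $41,000.

Soraya receives 1/6 of the estate.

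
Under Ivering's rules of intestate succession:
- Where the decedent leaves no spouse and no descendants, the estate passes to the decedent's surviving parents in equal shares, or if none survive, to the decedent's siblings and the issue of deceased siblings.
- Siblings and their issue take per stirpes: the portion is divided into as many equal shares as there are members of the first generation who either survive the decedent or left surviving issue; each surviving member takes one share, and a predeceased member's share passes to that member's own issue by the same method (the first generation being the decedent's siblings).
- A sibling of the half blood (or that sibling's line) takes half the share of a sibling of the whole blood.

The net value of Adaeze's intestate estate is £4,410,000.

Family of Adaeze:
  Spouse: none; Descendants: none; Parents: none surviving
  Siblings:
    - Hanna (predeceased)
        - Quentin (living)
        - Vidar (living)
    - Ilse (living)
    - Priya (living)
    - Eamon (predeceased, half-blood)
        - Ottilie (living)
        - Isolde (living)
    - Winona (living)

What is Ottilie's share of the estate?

The entire £4,410,000 passes to the siblings and their issue.
Counting each half-blood sibling's line as half a unit, there are 9/2 units in £4,410,000, so one unit is £980,000. Whole-blood lines (Hanna, Ilse, Priya, and Winona) take £980,000 each; half-blood lines (Eamon) take £490,000 each.
Hanna's share (£980,000) is divided into 2 shares of £490,000: Quentin and Vidar each take £490,000.
Eamon's share (£490,000) is divided into 2 shares of £245,000: Ottilie and Isolde each take £245,000.

Ottilie receives £245,000.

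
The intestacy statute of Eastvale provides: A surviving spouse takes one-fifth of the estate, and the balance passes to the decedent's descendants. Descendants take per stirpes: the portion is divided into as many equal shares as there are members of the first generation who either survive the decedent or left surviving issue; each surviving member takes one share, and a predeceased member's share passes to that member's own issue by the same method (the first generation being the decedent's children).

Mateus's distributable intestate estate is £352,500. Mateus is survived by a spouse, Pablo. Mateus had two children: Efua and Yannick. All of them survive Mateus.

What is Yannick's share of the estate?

Yannick receives £141,000.

Pablo takes one-fifth of £352,500 = £70,500. The remaining £282,000 passes to the descendants.
The descendants' portion (£282,000) is divided into 2 shares of £141,000: Efua and Yannick each take £141,000.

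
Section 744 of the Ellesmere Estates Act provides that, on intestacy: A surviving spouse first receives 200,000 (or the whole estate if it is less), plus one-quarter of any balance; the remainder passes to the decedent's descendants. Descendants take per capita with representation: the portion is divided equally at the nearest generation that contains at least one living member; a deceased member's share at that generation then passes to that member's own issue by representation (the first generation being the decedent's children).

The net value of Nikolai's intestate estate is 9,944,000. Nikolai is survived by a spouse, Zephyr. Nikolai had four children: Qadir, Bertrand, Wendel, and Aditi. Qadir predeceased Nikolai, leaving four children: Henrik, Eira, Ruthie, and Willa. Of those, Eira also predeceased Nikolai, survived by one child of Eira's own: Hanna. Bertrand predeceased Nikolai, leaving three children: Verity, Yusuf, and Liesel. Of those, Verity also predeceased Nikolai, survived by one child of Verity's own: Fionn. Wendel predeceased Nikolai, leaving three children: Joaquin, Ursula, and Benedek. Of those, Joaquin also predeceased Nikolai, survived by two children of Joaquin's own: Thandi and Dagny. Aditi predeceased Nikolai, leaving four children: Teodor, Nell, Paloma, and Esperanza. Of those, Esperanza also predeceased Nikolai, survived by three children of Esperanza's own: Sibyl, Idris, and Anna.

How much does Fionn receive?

Fionn receives 522,000.

Zephyr first takes 200,000, leaving a balance of 9,744,000. Zephyr then takes one-quarter of the balance (2,436,000), for a total of 2,636,000. The remaining 7,308,000 passes to the descendants.
No child survives, so the initial division is made at the grandchildren's generation.
The descendants' portion (7,308,000) is divided into 14 shares of 522,000: Henrik, Ruthie, Willa, Yusuf, Liesel, Ursula, Benedek, Teodor, Nell, and Paloma each take 522,000; Eira's 522,000 share passes to Eira's issue; Verity's 522,000 share passes to Verity's issue; Joaquin's 522,000 share passes to Joaquin's issue; Esperanza's 522,000 share passes to Esperanza's issue.
Eira's share (522,000) passes entirely to Hanna.
Verity's share (522,000) passes entirely to Fionn.
Joaquin's share (522,000) is divided into 2 shares of 261,000: Thandi and Dagny each take 261,000.
Esperanza's share (522,000) is divided into 3 shares of 174,000: Sibyl, Idris, and Anna each take 174,000.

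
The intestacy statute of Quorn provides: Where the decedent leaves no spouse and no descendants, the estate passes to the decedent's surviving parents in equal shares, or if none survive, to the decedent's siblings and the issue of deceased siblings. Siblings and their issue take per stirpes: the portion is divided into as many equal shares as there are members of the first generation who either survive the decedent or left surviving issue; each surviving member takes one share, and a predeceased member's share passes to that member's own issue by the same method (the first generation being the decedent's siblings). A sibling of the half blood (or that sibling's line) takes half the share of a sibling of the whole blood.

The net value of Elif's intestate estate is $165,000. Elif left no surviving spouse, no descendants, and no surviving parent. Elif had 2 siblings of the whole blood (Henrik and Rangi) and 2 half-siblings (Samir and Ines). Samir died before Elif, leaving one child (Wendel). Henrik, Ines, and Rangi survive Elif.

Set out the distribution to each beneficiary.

Wendel: $27,500; Henrik: $55,000; Ines: $27,500; Rangi: $55,000

The entire $165,000 passes to the siblings and their issue.
Counting each half-blood sibling's line as half a unit, there are 3 units in $165,000, so one unit is $55,000. Whole-blood lines (Henrik and Rangi) take $55,000 each; half-blood lines (Samir and Ines) take $27,500 each.
Samir's share ($27,500) passes entirely to Wendel.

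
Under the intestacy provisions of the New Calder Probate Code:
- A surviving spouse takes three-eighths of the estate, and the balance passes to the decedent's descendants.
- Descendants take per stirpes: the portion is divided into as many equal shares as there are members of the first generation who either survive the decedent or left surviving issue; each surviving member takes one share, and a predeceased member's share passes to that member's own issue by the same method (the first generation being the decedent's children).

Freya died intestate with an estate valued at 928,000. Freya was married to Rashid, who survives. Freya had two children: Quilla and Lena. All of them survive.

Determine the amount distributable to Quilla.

Quilla receives 290,000.

Rashid takes three-eighths of 928,000 = 348,000. The remaining 580,000 passes to the descendants.
The descendants' portion (580,000) is divided into 2 shares of 290,000: Quilla and Lena each take 290,000.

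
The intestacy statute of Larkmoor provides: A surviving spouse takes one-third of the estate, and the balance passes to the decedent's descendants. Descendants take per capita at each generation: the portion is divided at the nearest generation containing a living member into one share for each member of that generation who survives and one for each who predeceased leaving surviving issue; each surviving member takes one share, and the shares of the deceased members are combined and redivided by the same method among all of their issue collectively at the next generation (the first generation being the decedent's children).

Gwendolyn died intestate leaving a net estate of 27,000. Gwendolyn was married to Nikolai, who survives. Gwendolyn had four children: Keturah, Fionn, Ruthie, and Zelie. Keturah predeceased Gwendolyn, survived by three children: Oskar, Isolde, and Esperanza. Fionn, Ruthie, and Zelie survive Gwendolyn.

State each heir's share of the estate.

Nikolai: 9,000; Oskar: 1,500; Isolde: 1,500; Esperanza: 1,500; Fionn: 4,500; Ruthie: 4,500; Zelie: 4,500

Nikolai takes one-third of 27,000 = 9,000. The remaining 18,000 passes to the descendants.
The descendants' portion (18,000) is divided at the children's generation into 4 shares of 4,500. Fionn, Ruthie, and Zelie each take 4,500. The remaining share for the deceased Keturah (4,500) is carried to the next generation.
That pool (4,500) is divided at the grandchildren's generation equally among Oskar, Isolde, and Esperanza: 1,500 each.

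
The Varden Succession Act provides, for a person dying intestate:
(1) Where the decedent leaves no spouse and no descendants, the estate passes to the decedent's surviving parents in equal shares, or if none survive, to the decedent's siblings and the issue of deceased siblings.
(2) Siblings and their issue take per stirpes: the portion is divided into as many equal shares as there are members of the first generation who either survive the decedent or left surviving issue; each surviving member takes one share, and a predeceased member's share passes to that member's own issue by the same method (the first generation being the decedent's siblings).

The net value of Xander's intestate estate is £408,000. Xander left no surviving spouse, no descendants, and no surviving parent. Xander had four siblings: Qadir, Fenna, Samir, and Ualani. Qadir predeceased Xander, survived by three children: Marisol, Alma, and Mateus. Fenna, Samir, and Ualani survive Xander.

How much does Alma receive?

Alma receives £34,000.

The entire £408,000 passes to the siblings and their issue.
That amount (£408,000) is divided into 4 shares of £102,000: Fenna, Samir, and Ualani each take £102,000; Qadir's £102,000 share passes to Qadir's issue.
Qadir's share (£102,000) is divided into 3 shares of £34,000: Marisol, Alma, and Mateus each take £34,000.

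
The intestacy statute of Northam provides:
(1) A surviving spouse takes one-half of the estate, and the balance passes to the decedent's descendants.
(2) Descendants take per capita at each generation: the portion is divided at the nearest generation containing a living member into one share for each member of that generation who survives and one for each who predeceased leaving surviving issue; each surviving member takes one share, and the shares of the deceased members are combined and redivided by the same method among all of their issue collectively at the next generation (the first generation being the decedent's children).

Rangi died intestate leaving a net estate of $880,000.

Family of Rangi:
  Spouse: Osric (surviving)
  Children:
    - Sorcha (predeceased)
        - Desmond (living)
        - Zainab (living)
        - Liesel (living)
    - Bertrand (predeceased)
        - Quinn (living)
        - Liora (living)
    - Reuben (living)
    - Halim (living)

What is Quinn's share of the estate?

Quinn receives $44,000.

Osric takes one-half of $880,000 = $440,000. The remaining $440,000 passes to the descendants.
The descendants' portion ($440,000) is divided at the children's generation into 4 shares of $110,000. Reuben and Halim each take $110,000. The 2 shares of the deceased (Sorcha and Bertrand) are combined into a pool of $220,000.
That pool ($220,000) is divided at the grandchildren's generation equally among Desmond, Zainab, Liesel, Quinn, and Liora: $44,000 each.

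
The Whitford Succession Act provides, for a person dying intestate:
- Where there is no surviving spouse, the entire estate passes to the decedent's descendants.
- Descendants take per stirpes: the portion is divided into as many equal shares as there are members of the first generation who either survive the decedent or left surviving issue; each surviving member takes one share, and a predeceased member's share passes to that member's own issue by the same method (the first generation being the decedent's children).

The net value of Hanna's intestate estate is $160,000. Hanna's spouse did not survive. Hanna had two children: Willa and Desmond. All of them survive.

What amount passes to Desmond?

Desmond receives $80,000.

The entire $160,000 passes to the descendants.
That amount ($160,000) is divided into 2 shares of $80,000: Willa and Desmond each take $80,000.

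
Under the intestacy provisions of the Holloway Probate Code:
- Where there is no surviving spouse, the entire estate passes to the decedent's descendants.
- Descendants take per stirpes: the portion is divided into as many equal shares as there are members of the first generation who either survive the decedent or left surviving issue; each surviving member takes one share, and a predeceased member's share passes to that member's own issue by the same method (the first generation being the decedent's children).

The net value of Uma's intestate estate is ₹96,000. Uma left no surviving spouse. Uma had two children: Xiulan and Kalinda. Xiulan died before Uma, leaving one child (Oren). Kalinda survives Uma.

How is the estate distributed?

Oren: ₹48,000; Kalinda: ₹48,000

The entire ₹96,000 passes to the descendants.
That amount (₹96,000) is divided into 2 shares of ₹48,000: Kalinda takes ₹48,000; Xiulan's ₹48,000 share passes to Xiulan's issue.
Xiulan's share (₹48,000) passes entirely to Oren.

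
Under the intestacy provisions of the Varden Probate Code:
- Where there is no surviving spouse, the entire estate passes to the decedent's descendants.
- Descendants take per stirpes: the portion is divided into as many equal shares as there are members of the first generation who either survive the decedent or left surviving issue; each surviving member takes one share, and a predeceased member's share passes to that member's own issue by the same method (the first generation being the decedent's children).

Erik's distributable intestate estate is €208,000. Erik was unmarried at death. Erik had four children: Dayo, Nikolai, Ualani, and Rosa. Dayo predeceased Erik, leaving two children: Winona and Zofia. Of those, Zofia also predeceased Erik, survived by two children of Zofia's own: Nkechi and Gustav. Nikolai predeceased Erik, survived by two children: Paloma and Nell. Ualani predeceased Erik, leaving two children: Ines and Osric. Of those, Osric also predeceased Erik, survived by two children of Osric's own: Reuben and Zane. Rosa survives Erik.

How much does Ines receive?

The entire €208,000 passes to the descendants.
That amount (€208,000) is divided into 4 shares of €52,000: Rosa takes €52,000; Dayo's €52,000 share passes to Dayo's issue; Nikolai's €52,000 share passes to Nikolai's issue; Ualani's €52,000 share passes to Ualani's issue.
Dayo's share (€52,000) is divided into 2 shares of €26,000: Winona takes €26,000; Zofia's €26,000 share passes to Zofia's issue.
Zofia's share (€26,000) is divided into 2 shares of €13,000: Nkechi and Gustav each take €13,000.
Nikolai's share (€52,000) is divided into 2 shares of €26,000: Paloma and Nell each take €26,000.
Ualani's share (€52,000) is divided into 2 shares of €26,000: Ines takes €26,000; Osric's €26,000 share passes to Osric's issue.
Osric's share (€26,000) is divided into 2 shares of €13,000: Reuben and Zane each take €13,000.

Ines receives €26,000.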